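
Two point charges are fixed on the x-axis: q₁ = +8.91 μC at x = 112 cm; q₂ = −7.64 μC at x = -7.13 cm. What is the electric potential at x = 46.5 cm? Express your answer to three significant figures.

Electric potential is a scalar, so the contributions from each charge add algebraically: V = Σ kqᵢ/rᵢ.
Distances from the field point to each charge: r₁ = 0.655 m, r₂ = 0.536 m.
V = k[(8.91×10⁻⁶)/(0.655) + (-7.64×10⁻⁶)/(0.536)] = -5780 V.

-5780 V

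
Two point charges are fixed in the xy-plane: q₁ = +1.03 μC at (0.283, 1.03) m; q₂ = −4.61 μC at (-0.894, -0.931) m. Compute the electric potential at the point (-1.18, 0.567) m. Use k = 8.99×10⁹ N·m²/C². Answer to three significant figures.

The total potential is the scalar sum of each charge's contribution, V = Σ kqᵢ/rᵢ.
Distances from the field point to each charge: r₁ = 1.53 m, r₂ = 1.53 m.
V = k[(1.03×10⁻⁶)/(1.53) + (-4.61×10⁻⁶)/(1.53)] = -2.11×10⁴ V.

-2.11×10⁴ V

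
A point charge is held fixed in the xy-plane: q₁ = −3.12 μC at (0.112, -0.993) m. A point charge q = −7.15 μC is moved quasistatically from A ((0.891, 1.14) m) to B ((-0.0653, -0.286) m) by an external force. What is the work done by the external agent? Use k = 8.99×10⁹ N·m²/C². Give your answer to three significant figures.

For quasistatic motion the external work equals the change in potential energy: W_ext = qΔV = q(V_B − V_A).
At A: distance to the source charge is 2.27 m; V_A = kq₁/r = -1.24×10⁴ V.
At B: distance to the source charge is 0.729 m; V_B = kq₁/r = -3.85×10⁴ V.
ΔV = V_B − V_A = -2.61×10⁴ V.
W_ext = qΔV = (-7.15×10⁻⁶ C)(-2.61×10⁴ V) = 0.187 J.

0.187 J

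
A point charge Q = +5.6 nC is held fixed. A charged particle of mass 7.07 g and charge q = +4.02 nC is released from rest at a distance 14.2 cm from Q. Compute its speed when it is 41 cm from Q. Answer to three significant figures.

0.0162 m/s

Only the electrostatic force acts, so mechanical energy is conserved: ½mv² = U₁ − U₂ = kQq(1/r₁ − 1/r₂).
U₁ − U₂ = (8.99×10⁹ N·m²/C²)(5.60×10⁻⁹ C)(4.02×10⁻⁹ C)(1/0.142 − 1/0.410) = 9.32×10⁻⁷ J.
v = √(2·9.32×10⁻⁷/7.07×10⁻³) = 0.0162 m/s.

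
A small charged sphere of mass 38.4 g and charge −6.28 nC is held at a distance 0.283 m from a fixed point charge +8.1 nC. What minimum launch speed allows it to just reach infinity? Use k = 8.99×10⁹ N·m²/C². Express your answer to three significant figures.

To just escape, total mechanical energy must reach zero at infinity: ½mv²_min + U = 0, so ½mv²_min = −U = |kQq|/r.
|U| = |kQq|/r = (8.99×10⁹ N·m²/C²)(8.10×10⁻⁹)(6.28×10⁻⁹)/(0.283) = 1.62×10⁻⁶ J.
v_min = √(2|U|/m) = √(2·1.62×10⁻⁶/0.0384) = 9.17×10⁻³ m/s.

9.17×10⁻³ m/s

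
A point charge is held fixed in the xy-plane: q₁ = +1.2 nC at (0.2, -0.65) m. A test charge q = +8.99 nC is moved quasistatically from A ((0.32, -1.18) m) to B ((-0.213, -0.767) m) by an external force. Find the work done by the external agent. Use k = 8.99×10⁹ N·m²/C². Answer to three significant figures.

For quasistatic motion the external work equals the change in potential energy: W_ext = qΔV = q(V_B − V_A).
At A: distance to the source charge is 0.543 m; V_A = kq₁/r = 19.9 V.
At B: distance to the source charge is 0.429 m; V_B = kq₁/r = 25.1 V.
ΔV = V_B − V_A = 5.28 V.
W_ext = qΔV = (8.99×10⁻⁹ C)(5.28 V) = 4.75×10⁻⁸ J.

4.75×10⁻⁸ J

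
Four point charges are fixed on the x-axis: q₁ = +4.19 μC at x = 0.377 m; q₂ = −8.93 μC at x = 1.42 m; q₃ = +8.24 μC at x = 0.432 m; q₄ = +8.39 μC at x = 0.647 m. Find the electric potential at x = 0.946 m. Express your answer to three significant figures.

The total potential is the scalar sum of each charge's contribution, V = Σ kqᵢ/rᵢ.
Distances from the field point to each charge: r₁ = 0.569 m, r₂ = 0.474 m, r₃ = 0.514 m, r₄ = 0.299 m.
V = k[(4.19×10⁻⁶)/(0.569) + (-8.93×10⁻⁶)/(0.474) + (8.24×10⁻⁶)/(0.514) + (8.39×10⁻⁶)/(0.299)] = 2.93×10⁵ V.

2.93×10⁵ V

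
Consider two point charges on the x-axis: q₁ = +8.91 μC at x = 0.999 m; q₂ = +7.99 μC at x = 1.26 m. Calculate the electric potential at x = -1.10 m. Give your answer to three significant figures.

6.86×10⁴ V

Electric potential is a scalar, so the contributions from each charge add algebraically: V = Σ kqᵢ/rᵢ.
Distances from the field point to each charge: r₁ = 2.10 m, r₂ = 2.36 m.
V = k[(8.91×10⁻⁶)/(2.10) + (7.99×10⁻⁶)/(2.36)] = 6.86×10⁴ V.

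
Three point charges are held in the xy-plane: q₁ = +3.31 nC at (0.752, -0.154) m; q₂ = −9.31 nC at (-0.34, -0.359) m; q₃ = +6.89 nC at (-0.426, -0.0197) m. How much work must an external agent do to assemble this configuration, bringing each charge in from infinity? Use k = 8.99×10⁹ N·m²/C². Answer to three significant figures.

The work to assemble the configuration equals its total potential energy, U = Σ kqᵢqⱼ/rᵢⱼ over all pairs.
Pair separations: r₁₂ = 1.11 m, r₁₃ = 1.19 m, r₂₃ = 0.350 m.
U = (-2.49×10⁻⁷) + (1.73×10⁻⁷) + (-1.65×10⁻⁶) = -1.72×10⁻⁶ J.

-1.72×10⁻⁶ J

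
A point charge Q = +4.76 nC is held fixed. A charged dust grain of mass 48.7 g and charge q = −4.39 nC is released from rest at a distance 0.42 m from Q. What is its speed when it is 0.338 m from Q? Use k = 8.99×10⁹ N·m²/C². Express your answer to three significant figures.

Only the electrostatic force acts, so mechanical energy is conserved: ½mv² = U₁ − U₂ = kQq(1/r₁ − 1/r₂).
U₁ − U₂ = (8.99×10⁹ N·m²/C²)(4.76×10⁻⁹ C)(-4.39×10⁻⁹ C)(1/0.420 − 1/0.338) = 1.09×10⁻⁷ J.
v = √(2·1.09×10⁻⁷/0.0487) = 2.11×10⁻³ m/s.

2.11×10⁻³ m/s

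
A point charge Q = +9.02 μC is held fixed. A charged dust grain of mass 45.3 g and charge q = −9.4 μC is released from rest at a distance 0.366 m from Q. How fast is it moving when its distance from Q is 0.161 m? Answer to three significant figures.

10.8 m/s

Only the electrostatic force acts, so mechanical energy is conserved: ½mv² = U₁ − U₂ = kQq(1/r₁ − 1/r₂).
U₁ − U₂ = (8.99×10⁹ N·m²/C²)(9.02×10⁻⁶ C)(-9.40×10⁻⁶ C)(1/0.366 − 1/0.161) = 2.65 J.
v = √(2·2.65/0.0453) = 10.8 m/s.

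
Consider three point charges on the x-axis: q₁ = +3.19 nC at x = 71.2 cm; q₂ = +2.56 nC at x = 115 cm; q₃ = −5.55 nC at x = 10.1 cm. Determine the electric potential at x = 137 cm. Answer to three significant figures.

109 V

Electric potential is a scalar, so the contributions from each charge add algebraically: V = Σ kqᵢ/rᵢ.
Distances from the field point to each charge: r₁ = 0.658 m, r₂ = 0.220 m, r₃ = 1.27 m.
V = k[(3.19×10⁻⁹)/(0.658) + (2.56×10⁻⁹)/(0.220) + (-5.55×10⁻⁹)/(1.27)] = 109 V.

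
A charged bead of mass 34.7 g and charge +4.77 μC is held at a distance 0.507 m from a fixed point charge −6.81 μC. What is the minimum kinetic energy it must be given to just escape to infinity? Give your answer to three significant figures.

To just escape, total mechanical energy must reach zero at infinity: ½mv²_min + U = 0, so ½mv²_min = −U = |kQq|/r.
|U| = |kQq|/r = (8.99×10⁹ N·m²/C²)(6.81×10⁻⁶)(4.77×10⁻⁶)/(0.507) = 0.576 J.

0.576 J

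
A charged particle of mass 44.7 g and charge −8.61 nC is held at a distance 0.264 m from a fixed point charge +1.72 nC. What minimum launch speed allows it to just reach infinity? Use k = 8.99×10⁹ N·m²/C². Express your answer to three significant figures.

To just escape, total mechanical energy must reach zero at infinity: ½mv²_min + U = 0, so ½mv²_min = −U = |kQq|/r.
|U| = |kQq|/r = (8.99×10⁹ N·m²/C²)(1.72×10⁻⁹)(8.61×10⁻⁹)/(0.264) = 5.04×10⁻⁷ J.
v_min = √(2|U|/m) = √(2·5.04×10⁻⁷/0.0447) = 4.75×10⁻³ m/s.

4.75×10⁻³ m/s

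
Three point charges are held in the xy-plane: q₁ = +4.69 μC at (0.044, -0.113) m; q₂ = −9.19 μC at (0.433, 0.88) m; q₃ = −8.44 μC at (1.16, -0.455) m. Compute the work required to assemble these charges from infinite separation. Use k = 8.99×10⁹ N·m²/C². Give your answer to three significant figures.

-0.209 J

The assembly work is the sum of pairwise potential energies, U = Σ_{i<j} kqᵢqⱼ/rᵢⱼ.
Pair separations: r₁₂ = 1.07 m, r₁₃ = 1.17 m, r₂₃ = 1.52 m.
U = (-0.363) + (-0.305) + (0.459) = -0.209 J.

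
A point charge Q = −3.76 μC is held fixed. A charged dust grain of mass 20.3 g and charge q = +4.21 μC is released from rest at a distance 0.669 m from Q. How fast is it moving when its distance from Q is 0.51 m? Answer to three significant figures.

Only the electrostatic force acts, so mechanical energy is conserved: ½mv² = U₁ − U₂ = kQq(1/r₁ − 1/r₂).
U₁ − U₂ = (8.99×10⁹ N·m²/C²)(-3.76×10⁻⁶ C)(4.21×10⁻⁶ C)(1/0.669 − 1/0.510) = 0.0663 J.
v = √(2·0.0663/0.0203) = 2.56 m/s.

2.56 m/s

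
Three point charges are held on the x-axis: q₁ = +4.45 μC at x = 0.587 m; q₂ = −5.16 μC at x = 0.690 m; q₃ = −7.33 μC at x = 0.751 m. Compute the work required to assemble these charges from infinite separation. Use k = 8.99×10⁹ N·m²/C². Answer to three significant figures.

The assembly work is the sum of pairwise potential energies, U = Σ_{i<j} kqᵢqⱼ/rᵢⱼ.
Pair separations: r₁₂ = 0.103 m, r₁₃ = 0.164 m, r₂₃ = 0.0610 m.
U = (-2.00) + (-1.79) + (5.57) = 1.78 J.

1.78 J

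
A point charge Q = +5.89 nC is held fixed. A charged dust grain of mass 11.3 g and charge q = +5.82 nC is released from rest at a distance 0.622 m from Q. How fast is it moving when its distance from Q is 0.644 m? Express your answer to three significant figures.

1.73×10⁻³ m/s

Only the electrostatic force acts, so mechanical energy is conserved: ½mv² = U₁ − U₂ = kQq(1/r₁ − 1/r₂).
U₁ − U₂ = (8.99×10⁹ N·m²/C²)(5.89×10⁻⁹ C)(5.82×10⁻⁹ C)(1/0.622 − 1/0.644) = 1.69×10⁻⁸ J.
v = √(2·1.69×10⁻⁸/0.0113) = 1.73×10⁻³ m/s.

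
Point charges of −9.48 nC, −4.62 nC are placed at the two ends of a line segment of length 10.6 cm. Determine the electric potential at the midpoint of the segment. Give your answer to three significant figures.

Electric potential is a scalar, so the contributions from each charge add algebraically: V = Σ kqᵢ/rᵢ.
Each charge is 0.0530 m from the midpoint.
V = k[(-9.48×10⁻⁹)/(0.0530) + (-4.62×10⁻⁹)/(0.0530)] = -2390 V.

-2390 V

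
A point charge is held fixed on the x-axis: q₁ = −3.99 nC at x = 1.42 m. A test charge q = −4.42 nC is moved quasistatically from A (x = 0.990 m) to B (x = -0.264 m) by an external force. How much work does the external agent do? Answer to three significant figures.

-2.75×10⁻⁷ J

For quasistatic motion the external work equals the change in potential energy: W_ext = qΔV = q(V_B − V_A).
At A: distance to the source charge is 0.430 m; V_A = kq₁/r = -83.4 V.
At B: distance to the source charge is 1.68 m; V_B = kq₁/r = -21.3 V.
ΔV = V_B − V_A = 62.1 V.
W_ext = qΔV = (-4.42×10⁻⁹ C)(62.1 V) = -2.75×10⁻⁷ J.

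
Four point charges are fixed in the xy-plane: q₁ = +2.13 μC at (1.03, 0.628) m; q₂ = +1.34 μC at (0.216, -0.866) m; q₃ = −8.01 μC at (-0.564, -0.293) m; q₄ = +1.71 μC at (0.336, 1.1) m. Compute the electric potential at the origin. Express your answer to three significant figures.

Electric potential is a scalar, so the contributions from each charge add algebraically: V = Σ kqᵢ/rᵢ.
Distances from the field point to each charge: r₁ = 1.21 m, r₂ = 0.893 m, r₃ = 0.636 m, r₄ = 1.15 m.
V = k[(2.13×10⁻⁶)/(1.21) + (1.34×10⁻⁶)/(0.893) + (-8.01×10⁻⁶)/(0.636) + (1.71×10⁻⁶)/(1.15)] = -7.06×10⁴ V.

-7.06×10⁴ V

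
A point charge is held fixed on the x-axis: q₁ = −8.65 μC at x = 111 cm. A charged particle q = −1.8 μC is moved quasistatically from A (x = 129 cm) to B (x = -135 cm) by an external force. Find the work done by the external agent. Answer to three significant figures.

For quasistatic motion the external work equals the change in potential energy: W_ext = qΔV = q(V_B − V_A).
At A: distance to the source charge is 0.180 m; V_A = kq₁/r = -4.32×10⁵ V.
At B: distance to the source charge is 2.46 m; V_B = kq₁/r = -3.16×10⁴ V.
ΔV = V_B − V_A = 4.00×10⁵ V.
W_ext = qΔV = (-1.80×10⁻⁶ C)(4.00×10⁵ V) = -0.721 J.

-0.721 J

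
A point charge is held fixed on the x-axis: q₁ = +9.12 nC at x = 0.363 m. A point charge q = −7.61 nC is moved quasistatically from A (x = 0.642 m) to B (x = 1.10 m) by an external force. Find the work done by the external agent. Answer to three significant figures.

1.39×10⁻⁶ J

For quasistatic motion the external work equals the change in potential energy: W_ext = qΔV = q(V_B − V_A).
At A: distance to the source charge is 0.279 m; V_A = kq₁/r = 294 V.
At B: distance to the source charge is 0.737 m; V_B = kq₁/r = 111 V.
ΔV = V_B − V_A = -183 V.
W_ext = qΔV = (-7.61×10⁻⁹ C)(-183 V) = 1.39×10⁻⁶ J.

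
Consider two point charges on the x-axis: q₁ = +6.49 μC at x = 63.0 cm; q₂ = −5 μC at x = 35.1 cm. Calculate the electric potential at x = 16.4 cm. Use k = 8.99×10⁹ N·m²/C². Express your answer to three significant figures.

-1.15×10⁵ V

The total potential is the scalar sum of each charge's contribution, V = Σ kqᵢ/rᵢ.
Distances from the field point to each charge: r₁ = 0.466 m, r₂ = 0.187 m.
V = k[(6.49×10⁻⁶)/(0.466) + (-5.00×10⁻⁶)/(0.187)] = -1.15×10⁵ V.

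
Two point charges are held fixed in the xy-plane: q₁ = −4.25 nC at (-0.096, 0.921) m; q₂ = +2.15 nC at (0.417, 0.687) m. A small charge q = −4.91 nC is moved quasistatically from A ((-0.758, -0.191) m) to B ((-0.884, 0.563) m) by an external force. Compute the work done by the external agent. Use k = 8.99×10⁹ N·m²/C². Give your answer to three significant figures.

6.39×10⁻⁸ J

For quasistatic motion the external work equals the change in potential energy: W_ext = qΔV = q(V_B − V_A).
At A: distances to the source charges are 1.29 m, 1.47 m; V_A = Σ kqᵢ/rᵢ = -16.3 V.
At B: distances to the source charges are 0.866 m, 1.31 m; V_B = Σ kqᵢ/rᵢ = -29.4 V.
ΔV = V_B − V_A = -13.0 V.
W_ext = qΔV = (-4.91×10⁻⁹ C)(-13.0 V) = 6.39×10⁻⁸ J.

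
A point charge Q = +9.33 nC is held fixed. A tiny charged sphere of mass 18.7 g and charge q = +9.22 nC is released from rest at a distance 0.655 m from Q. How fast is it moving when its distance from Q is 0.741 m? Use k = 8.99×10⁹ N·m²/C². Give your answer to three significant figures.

Only the electrostatic force acts, so mechanical energy is conserved: ½mv² = U₁ − U₂ = kQq(1/r₁ − 1/r₂).
U₁ − U₂ = (8.99×10⁹ N·m²/C²)(9.33×10⁻⁹ C)(9.22×10⁻⁹ C)(1/0.655 − 1/0.741) = 1.37×10⁻⁷ J.
v = √(2·1.37×10⁻⁷/0.0187) = 3.83×10⁻³ m/s.

3.83×10⁻³ m/s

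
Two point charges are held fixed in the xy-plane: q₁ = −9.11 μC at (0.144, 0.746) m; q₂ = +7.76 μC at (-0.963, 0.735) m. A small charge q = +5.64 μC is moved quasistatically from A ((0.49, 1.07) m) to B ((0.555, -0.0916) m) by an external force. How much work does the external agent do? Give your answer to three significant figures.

For quasistatic motion the external work equals the change in potential energy: W_ext = qΔV = q(V_B − V_A).
At A: distances to the source charges are 0.474 m, 1.49 m; V_A = Σ kqᵢ/rᵢ = -1.26×10⁵ V.
At B: distances to the source charges are 0.933 m, 1.73 m; V_B = Σ kqᵢ/rᵢ = -4.74×10⁴ V.
ΔV = V_B − V_A = 7.86×10⁴ V.
W_ext = qΔV = (5.64×10⁻⁶ C)(7.86×10⁴ V) = 0.443 J.

0.443 J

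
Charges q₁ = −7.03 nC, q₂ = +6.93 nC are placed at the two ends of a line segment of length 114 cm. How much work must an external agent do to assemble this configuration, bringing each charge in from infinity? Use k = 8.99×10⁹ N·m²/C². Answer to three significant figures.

The work to assemble the configuration equals its total potential energy, U = Σ kqᵢqⱼ/rᵢⱼ over all pairs.
The separation is r = 1.14 m.
U = (-3.84×10⁻⁷) = -3.84×10⁻⁷ J.

-3.84×10⁻⁷ J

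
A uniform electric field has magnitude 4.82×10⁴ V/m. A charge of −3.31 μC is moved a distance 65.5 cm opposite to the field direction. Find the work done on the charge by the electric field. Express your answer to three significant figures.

0.105 J

The potential change for a displacement 65.5 cm opposite to the field direction is ΔV = +Ed = 3.16×10⁴ V.
W_field = −qΔV = 0.105 J.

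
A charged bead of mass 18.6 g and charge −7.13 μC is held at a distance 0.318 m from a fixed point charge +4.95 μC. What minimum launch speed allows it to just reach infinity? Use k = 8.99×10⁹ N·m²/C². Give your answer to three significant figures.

To just escape, total mechanical energy must reach zero at infinity: ½mv²_min + U = 0, so ½mv²_min = −U = |kQq|/r.
|U| = |kQq|/r = (8.99×10⁹ N·m²/C²)(4.95×10⁻⁶)(7.13×10⁻⁶)/(0.318) = 0.998 J.
v_min = √(2|U|/m) = √(2·0.998/0.0186) = 10.4 m/s.

10.4 m/s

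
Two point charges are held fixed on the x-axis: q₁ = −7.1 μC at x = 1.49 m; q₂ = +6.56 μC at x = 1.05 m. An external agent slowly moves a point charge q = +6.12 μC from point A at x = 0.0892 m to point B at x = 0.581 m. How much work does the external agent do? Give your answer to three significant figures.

0.243 J

For quasistatic motion the external work equals the change in potential energy: W_ext = qΔV = q(V_B − V_A).
At A: distances to the source charges are 1.40 m, 0.961 m; V_A = Σ kqᵢ/rᵢ = 1.58×10⁴ V.
At B: distances to the source charges are 0.909 m, 0.469 m; V_B = Σ kqᵢ/rᵢ = 5.55×10⁴ V.
ΔV = V_B − V_A = 3.97×10⁴ V.
W_ext = qΔV = (6.12×10⁻⁶ C)(3.97×10⁴ V) = 0.243 J.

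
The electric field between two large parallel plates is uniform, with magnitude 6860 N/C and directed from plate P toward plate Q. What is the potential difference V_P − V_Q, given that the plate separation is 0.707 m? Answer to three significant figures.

4850 V

In a uniform field, potential decreases in the direction of E: ΔV = −E·d for a displacement d parallel to E.
Going from Q to P is a displacement of 0.707 m opposite to the field, so V_P − V_Q = +Ed = 4850 V.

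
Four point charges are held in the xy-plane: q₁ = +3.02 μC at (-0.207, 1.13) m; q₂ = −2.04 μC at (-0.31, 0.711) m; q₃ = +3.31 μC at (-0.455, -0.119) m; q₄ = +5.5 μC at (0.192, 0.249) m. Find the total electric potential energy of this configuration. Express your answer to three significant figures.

The work to assemble the configuration equals its total potential energy, U = Σ kqᵢqⱼ/rᵢⱼ over all pairs.
Pair separations: r₁₂ = 0.431 m, r₁₃ = 1.27 m, r₁₄ = 0.967 m, r₂₃ = 0.843 m, r₂₄ = 0.682 m, r₃₄ = 0.744 m.
Summing all 6 pair terms gives U = 0.0966 J.

0.0966 J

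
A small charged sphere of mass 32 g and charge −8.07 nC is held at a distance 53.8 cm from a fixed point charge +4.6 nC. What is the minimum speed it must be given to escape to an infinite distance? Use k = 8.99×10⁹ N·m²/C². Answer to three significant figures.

To just escape, total mechanical energy must reach zero at infinity: ½mv²_min + U = 0, so ½mv²_min = −U = |kQq|/r.
|U| = |kQq|/r = (8.99×10⁹ N·m²/C²)(4.60×10⁻⁹)(8.07×10⁻⁹)/(0.538) = 6.20×10⁻⁷ J.
v_min = √(2|U|/m) = √(2·6.20×10⁻⁷/0.0320) = 6.23×10⁻³ m/s.

6.23×10⁻³ m/s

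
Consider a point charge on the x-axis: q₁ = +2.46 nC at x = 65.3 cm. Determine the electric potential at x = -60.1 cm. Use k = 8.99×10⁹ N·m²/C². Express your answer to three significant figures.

17.6 V

Electric potential is a scalar, so the contributions from each charge add algebraically: V = Σ kqᵢ/rᵢ.
V = k[(2.46×10⁻⁹)/(1.25)] = 17.6 V.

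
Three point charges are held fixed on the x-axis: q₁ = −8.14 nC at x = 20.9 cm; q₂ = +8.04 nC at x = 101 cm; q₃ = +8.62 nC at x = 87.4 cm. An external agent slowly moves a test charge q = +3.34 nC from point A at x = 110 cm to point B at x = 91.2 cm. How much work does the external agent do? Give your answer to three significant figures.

5.37×10⁻⁶ J

For quasistatic motion the external work equals the change in potential energy: W_ext = qΔV = q(V_B − V_A).
At A: distances to the source charges are 0.891 m, 0.0900 m, 0.226 m; V_A = Σ kqᵢ/rᵢ = 1060 V.
At B: distances to the source charges are 0.703 m, 0.0980 m, 0.0380 m; V_B = Σ kqᵢ/rᵢ = 2670 V.
ΔV = V_B − V_A = 1610 V.
W_ext = qΔV = (3.34×10⁻⁹ C)(1610 V) = 5.37×10⁻⁶ J.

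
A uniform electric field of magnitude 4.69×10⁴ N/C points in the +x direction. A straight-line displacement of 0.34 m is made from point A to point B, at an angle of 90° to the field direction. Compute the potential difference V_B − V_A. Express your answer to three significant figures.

Only the component of displacement along E changes the potential: ΔV = −E·d·cosθ.
ΔV = −(4.69×10⁴ V/m)(0.340 m)cos90° = 0 V.

0 V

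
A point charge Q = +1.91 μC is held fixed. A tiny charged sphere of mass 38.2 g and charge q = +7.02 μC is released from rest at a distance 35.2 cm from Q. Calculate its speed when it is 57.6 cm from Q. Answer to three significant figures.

Only the electrostatic force acts, so mechanical energy is conserved: ½mv² = U₁ − U₂ = kQq(1/r₁ − 1/r₂).
U₁ − U₂ = (8.99×10⁹ N·m²/C²)(1.91×10⁻⁶ C)(7.02×10⁻⁶ C)(1/0.352 − 1/0.576) = 0.133 J.
v = √(2·0.133/0.0382) = 2.64 m/s.

2.64 m/s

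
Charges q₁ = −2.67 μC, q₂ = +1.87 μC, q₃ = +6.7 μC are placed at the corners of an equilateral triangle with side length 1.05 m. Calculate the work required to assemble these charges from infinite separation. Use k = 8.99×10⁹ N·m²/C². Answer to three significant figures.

-0.0886 J

The assembly work is the sum of pairwise potential energies, U = Σ_{i<j} kqᵢqⱼ/rᵢⱼ.
All three pair separations equal the side length, 1.05 m.
U = (-0.0427) + (-0.153) + (0.107) = -0.0886 J.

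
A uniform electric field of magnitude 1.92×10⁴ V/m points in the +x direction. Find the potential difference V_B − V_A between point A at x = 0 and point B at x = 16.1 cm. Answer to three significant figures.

-3090 V

In a uniform field, potential decreases in the direction of E: V_B − V_A = −E·Δx.
V_B − V_A = −(1.92×10⁴ V/m)(0.161 m) = -3090 V.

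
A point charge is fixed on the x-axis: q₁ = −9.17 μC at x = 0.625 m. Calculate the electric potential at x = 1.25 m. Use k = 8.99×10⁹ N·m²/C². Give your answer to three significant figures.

-1.32×10⁵ V

Electric potential is a scalar, so the contributions from each charge add algebraically: V = Σ kqᵢ/rᵢ.
V = k[(-9.17×10⁻⁶)/(0.625)] = -1.32×10⁵ V.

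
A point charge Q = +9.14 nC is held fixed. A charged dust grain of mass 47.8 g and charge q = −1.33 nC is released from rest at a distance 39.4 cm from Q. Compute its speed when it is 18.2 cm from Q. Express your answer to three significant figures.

3.68×10⁻³ m/s

Only the electrostatic force acts, so mechanical energy is conserved: ½mv² = U₁ − U₂ = kQq(1/r₁ − 1/r₂).
U₁ − U₂ = (8.99×10⁹ N·m²/C²)(9.14×10⁻⁹ C)(-1.33×10⁻⁹ C)(1/0.394 − 1/0.182) = 3.23×10⁻⁷ J.
v = √(2·3.23×10⁻⁷/0.0478) = 3.68×10⁻³ m/s.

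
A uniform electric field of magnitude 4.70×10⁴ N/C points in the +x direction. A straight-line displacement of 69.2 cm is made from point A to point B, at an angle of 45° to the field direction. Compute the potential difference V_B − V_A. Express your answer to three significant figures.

-2.30×10⁴ V

Only the component of displacement along E changes the potential: ΔV = −E·d·cosθ.
ΔV = −(4.70×10⁴ V/m)(0.692 m)cos45° = -2.30×10⁴ V.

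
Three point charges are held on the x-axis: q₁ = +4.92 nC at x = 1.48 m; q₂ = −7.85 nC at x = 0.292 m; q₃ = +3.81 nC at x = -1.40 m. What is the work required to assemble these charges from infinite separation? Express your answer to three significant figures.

The assembly work is the sum of pairwise potential energies, U = Σ_{i<j} kqᵢqⱼ/rᵢⱼ.
Pair separations: r₁₂ = 1.19 m, r₁₃ = 2.88 m, r₂₃ = 1.69 m.
U = (-2.92×10⁻⁷) + (5.85×10⁻⁸) + (-1.59×10⁻⁷) = -3.93×10⁻⁷ J.

-3.93×10⁻⁷ J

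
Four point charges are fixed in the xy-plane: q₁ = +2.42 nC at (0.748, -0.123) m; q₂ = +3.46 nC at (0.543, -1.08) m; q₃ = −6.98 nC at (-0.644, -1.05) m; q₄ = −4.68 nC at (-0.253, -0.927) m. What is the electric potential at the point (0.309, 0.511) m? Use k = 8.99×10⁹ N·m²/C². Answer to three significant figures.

Electric potential is a scalar, so the contributions from each charge add algebraically: V = Σ kqᵢ/rᵢ.
Distances from the field point to each charge: r₁ = 0.771 m, r₂ = 1.61 m, r₃ = 1.83 m, r₄ = 1.54 m.
V = k[(2.42×10⁻⁹)/(0.771) + (3.46×10⁻⁹)/(1.61) + (-6.98×10⁻⁹)/(1.83) + (-4.68×10⁻⁹)/(1.54)] = -14.0 V.

-14.0 V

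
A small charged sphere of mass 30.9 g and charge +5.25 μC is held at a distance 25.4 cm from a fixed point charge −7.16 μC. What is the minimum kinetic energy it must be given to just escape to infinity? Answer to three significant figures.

1.33 J

To just escape, total mechanical energy must reach zero at infinity: ½mv²_min + U = 0, so ½mv²_min = −U = |kQq|/r.
|U| = |kQq|/r = (8.99×10⁹ N·m²/C²)(7.16×10⁻⁶)(5.25×10⁻⁶)/(0.254) = 1.33 J.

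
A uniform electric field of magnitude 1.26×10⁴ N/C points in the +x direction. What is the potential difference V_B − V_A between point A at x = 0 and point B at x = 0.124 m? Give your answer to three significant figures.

In a uniform field, potential decreases in the direction of E: V_B − V_A = −E·Δx.
V_B − V_A = −(1.26×10⁴ V/m)(0.124 m) = -1560 V.

-1560 V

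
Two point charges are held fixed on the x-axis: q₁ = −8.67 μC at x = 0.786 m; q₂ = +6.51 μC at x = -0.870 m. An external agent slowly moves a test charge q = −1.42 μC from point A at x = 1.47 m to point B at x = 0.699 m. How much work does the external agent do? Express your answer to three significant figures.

1.09 J

For quasistatic motion the external work equals the change in potential energy: W_ext = qΔV = q(V_B − V_A).
At A: distances to the source charges are 0.684 m, 2.34 m; V_A = Σ kqᵢ/rᵢ = -8.89×10⁴ V.
At B: distances to the source charges are 0.0870 m, 1.57 m; V_B = Σ kqᵢ/rᵢ = -8.59×10⁵ V.
ΔV = V_B − V_A = -7.70×10⁵ V.
W_ext = qΔV = (-1.42×10⁻⁶ C)(-7.70×10⁵ V) = 1.09 J.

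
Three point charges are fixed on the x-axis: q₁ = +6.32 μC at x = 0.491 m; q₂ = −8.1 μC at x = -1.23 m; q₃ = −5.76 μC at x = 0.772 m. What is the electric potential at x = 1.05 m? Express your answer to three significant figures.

-1.17×10⁵ V

The total potential is the scalar sum of each charge's contribution, V = Σ kqᵢ/rᵢ.
Distances from the field point to each charge: r₁ = 0.559 m, r₂ = 2.28 m, r₃ = 0.278 m.
V = k[(6.32×10⁻⁶)/(0.559) + (-8.10×10⁻⁶)/(2.28) + (-5.76×10⁻⁶)/(0.278)] = -1.17×10⁵ V.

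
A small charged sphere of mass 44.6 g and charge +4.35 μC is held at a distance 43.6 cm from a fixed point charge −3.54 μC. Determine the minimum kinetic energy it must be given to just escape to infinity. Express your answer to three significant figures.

To just escape, total mechanical energy must reach zero at infinity: ½mv²_min + U = 0, so ½mv²_min = −U = |kQq|/r.
|U| = |kQq|/r = (8.99×10⁹ N·m²/C²)(3.54×10⁻⁶)(4.35×10⁻⁶)/(0.436) = 0.318 J.

0.318 J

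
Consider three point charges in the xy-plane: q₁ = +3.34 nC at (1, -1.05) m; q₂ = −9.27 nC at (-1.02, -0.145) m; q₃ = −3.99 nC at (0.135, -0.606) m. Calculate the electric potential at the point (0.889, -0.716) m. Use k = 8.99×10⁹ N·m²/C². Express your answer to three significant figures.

Electric potential is a scalar, so the contributions from each charge add algebraically: V = Σ kqᵢ/rᵢ.
Distances from the field point to each charge: r₁ = 0.352 m, r₂ = 1.99 m, r₃ = 0.762 m.
V = k[(3.34×10⁻⁹)/(0.352) + (-9.27×10⁻⁹)/(1.99) + (-3.99×10⁻⁹)/(0.762)] = -3.59 V.

-3.59 V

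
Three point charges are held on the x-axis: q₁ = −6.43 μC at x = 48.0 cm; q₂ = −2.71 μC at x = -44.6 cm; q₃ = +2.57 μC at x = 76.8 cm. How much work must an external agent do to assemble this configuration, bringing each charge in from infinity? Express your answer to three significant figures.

The assembly work is the sum of pairwise potential energies, U = Σ_{i<j} kqᵢqⱼ/rᵢⱼ.
Pair separations: r₁₂ = 0.926 m, r₁₃ = 0.288 m, r₂₃ = 1.21 m.
U = (0.169) + (-0.516) + (-0.0516) = -0.398 J.

-0.398 J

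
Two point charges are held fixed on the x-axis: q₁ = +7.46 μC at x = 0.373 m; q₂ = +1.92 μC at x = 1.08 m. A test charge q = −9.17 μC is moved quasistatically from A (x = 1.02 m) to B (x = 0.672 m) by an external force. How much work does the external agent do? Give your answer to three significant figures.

1.14 J

For quasistatic motion the external work equals the change in potential energy: W_ext = qΔV = q(V_B − V_A).
At A: distances to the source charges are 0.647 m, 0.0600 m; V_A = Σ kqᵢ/rᵢ = 3.91×10⁵ V.
At B: distances to the source charges are 0.299 m, 0.408 m; V_B = Σ kqᵢ/rᵢ = 2.67×10⁵ V.
ΔV = V_B − V_A = -1.25×10⁵ V.
W_ext = qΔV = (-9.17×10⁻⁶ C)(-1.25×10⁵ V) = 1.14 J.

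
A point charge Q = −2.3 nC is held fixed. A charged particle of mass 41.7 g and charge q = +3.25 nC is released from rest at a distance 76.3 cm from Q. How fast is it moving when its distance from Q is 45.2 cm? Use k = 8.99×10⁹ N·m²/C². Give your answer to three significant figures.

1.70×10⁻³ m/s

Only the electrostatic force acts, so mechanical energy is conserved: ½mv² = U₁ − U₂ = kQq(1/r₁ − 1/r₂).
U₁ − U₂ = (8.99×10⁹ N·m²/C²)(-2.30×10⁻⁹ C)(3.25×10⁻⁹ C)(1/0.763 − 1/0.452) = 6.06×10⁻⁸ J.
v = √(2·6.06×10⁻⁸/0.0417) = 1.70×10⁻³ m/s.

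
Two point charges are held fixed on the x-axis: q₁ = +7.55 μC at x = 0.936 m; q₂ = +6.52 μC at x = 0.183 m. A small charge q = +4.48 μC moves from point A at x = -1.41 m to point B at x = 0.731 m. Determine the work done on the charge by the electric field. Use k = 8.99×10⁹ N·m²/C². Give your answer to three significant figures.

-1.67 J

The work done by the electric force is W_field = −ΔU = −q(V_B − V_A) = q(V_A − V_B).
At A: distances to the source charges are 2.35 m, 1.59 m; V_A = Σ kqᵢ/rᵢ = 6.57×10⁴ V.
At B: distances to the source charges are 0.205 m, 0.548 m; V_B = Σ kqᵢ/rᵢ = 4.38×10⁵ V.
ΔV = V_B − V_A = 3.72×10⁵ V.
W_field = −qΔV = −(4.48×10⁻⁶ C)(3.72×10⁵ V) = -1.67 J.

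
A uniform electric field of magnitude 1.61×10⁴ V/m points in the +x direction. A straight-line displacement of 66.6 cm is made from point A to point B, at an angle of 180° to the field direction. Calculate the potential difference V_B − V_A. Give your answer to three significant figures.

1.07×10⁴ V

Only the component of displacement along E changes the potential: ΔV = −E·d·cosθ.
ΔV = −(1.61×10⁴ V/m)(0.666 m)cos180° = 1.07×10⁴ V.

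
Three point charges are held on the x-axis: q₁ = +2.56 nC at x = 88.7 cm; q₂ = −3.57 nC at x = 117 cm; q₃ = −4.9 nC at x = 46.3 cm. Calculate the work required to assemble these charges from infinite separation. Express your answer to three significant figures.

The work to assemble the configuration equals its total potential energy, U = Σ kqᵢqⱼ/rᵢⱼ over all pairs.
Pair separations: r₁₂ = 0.283 m, r₁₃ = 0.424 m, r₂₃ = 0.707 m.
U = (-2.90×10⁻⁷) + (-2.66×10⁻⁷) + (2.22×10⁻⁷) = -3.34×10⁻⁷ J.

-3.34×10⁻⁷ J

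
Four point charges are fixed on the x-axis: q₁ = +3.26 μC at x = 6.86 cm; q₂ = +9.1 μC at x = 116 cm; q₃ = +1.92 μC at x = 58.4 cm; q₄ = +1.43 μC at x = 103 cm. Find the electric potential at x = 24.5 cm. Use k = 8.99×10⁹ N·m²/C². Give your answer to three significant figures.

Electric potential is a scalar, so the contributions from each charge add algebraically: V = Σ kqᵢ/rᵢ.
Distances from the field point to each charge: r₁ = 0.176 m, r₂ = 0.915 m, r₃ = 0.339 m, r₄ = 0.785 m.
V = k[(3.26×10⁻⁶)/(0.176) + (9.10×10⁻⁶)/(0.915) + (1.92×10⁻⁶)/(0.339) + (1.43×10⁻⁶)/(0.785)] = 3.23×10⁵ V.

3.23×10⁵ V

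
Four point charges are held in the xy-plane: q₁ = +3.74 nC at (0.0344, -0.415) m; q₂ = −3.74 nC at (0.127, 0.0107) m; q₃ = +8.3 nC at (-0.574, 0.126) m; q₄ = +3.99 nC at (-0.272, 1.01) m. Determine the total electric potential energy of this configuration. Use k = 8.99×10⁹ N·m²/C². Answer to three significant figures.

The work to assemble the configuration equals its total potential energy, U = Σ kqᵢqⱼ/rᵢⱼ over all pairs.
Pair separations: r₁₂ = 0.436 m, r₁₃ = 0.814 m, r₁₄ = 1.46 m, r₂₃ = 0.710 m, r₂₄ = 1.08 m, r₃₄ = 0.934 m.
Summing all 6 pair terms gives U = -5.26×10⁻⁸ J.

-5.26×10⁻⁸ J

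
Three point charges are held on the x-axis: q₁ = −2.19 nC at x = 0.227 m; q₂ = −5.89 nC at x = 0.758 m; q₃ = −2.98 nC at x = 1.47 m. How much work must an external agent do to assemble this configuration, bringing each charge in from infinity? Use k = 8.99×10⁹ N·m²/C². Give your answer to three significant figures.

The assembly work is the sum of pairwise potential energies, U = Σ_{i<j} kqᵢqⱼ/rᵢⱼ.
Pair separations: r₁₂ = 0.531 m, r₁₃ = 1.24 m, r₂₃ = 0.712 m.
U = (2.18×10⁻⁷) + (4.72×10⁻⁸) + (2.22×10⁻⁷) = 4.87×10⁻⁷ J.

4.87×10⁻⁷ J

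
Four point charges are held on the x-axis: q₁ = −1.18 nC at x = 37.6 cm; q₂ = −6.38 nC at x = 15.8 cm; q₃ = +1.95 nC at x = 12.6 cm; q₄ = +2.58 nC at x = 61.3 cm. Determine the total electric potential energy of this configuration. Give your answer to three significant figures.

-3.62×10⁻⁶ J

The work to assemble the configuration equals its total potential energy, U = Σ kqᵢqⱼ/rᵢⱼ over all pairs.
Pair separations: r₁₂ = 0.218 m, r₁₃ = 0.250 m, r₁₄ = 0.237 m, r₂₃ = 0.0320 m, r₂₄ = 0.455 m, r₃₄ = 0.487 m.
Summing all 6 pair terms gives U = -3.62×10⁻⁶ J.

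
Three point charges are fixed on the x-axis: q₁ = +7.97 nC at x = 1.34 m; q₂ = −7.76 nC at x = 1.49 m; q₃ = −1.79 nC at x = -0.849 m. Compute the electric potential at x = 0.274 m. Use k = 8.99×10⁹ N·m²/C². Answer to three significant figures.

Electric potential is a scalar, so the contributions from each charge add algebraically: V = Σ kqᵢ/rᵢ.
Distances from the field point to each charge: r₁ = 1.07 m, r₂ = 1.22 m, r₃ = 1.12 m.
V = k[(7.97×10⁻⁹)/(1.07) + (-7.76×10⁻⁹)/(1.22) + (-1.79×10⁻⁹)/(1.12)] = -4.49 V.

-4.49 V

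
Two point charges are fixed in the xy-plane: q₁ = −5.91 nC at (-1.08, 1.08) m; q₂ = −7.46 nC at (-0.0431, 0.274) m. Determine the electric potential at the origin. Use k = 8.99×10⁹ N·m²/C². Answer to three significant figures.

-277 V

The total potential is the scalar sum of each charge's contribution, V = Σ kqᵢ/rᵢ.
Distances from the field point to each charge: r₁ = 1.53 m, r₂ = 0.277 m.
V = k[(-5.91×10⁻⁹)/(1.53) + (-7.46×10⁻⁹)/(0.277)] = -277 V.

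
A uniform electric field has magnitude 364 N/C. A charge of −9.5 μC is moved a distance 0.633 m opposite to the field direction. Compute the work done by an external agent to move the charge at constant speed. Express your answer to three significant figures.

The potential change for a displacement 0.633 m opposite to the field direction is ΔV = +Ed = 230 V.
W_ext = qΔV = -2.19×10⁻³ J.

-2.19×10⁻³ J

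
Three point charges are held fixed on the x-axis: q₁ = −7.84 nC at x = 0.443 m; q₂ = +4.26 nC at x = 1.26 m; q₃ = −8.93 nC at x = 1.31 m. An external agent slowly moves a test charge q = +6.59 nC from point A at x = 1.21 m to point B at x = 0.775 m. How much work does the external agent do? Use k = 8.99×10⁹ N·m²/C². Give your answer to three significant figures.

For quasistatic motion the external work equals the change in potential energy: W_ext = qΔV = q(V_B − V_A).
At A: distances to the source charges are 0.767 m, 0.0500 m, 0.100 m; V_A = Σ kqᵢ/rᵢ = -129 V.
At B: distances to the source charges are 0.332 m, 0.485 m, 0.535 m; V_B = Σ kqᵢ/rᵢ = -283 V.
ΔV = V_B − V_A = -155 V.
W_ext = qΔV = (6.59×10⁻⁹ C)(-155 V) = -1.02×10⁻⁶ J.

-1.02×10⁻⁶ J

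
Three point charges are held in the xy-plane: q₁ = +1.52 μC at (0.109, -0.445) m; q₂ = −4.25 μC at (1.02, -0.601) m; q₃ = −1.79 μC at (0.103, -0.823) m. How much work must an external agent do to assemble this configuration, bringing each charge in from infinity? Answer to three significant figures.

The assembly work is the sum of pairwise potential energies, U = Σ_{i<j} kqᵢqⱼ/rᵢⱼ.
Pair separations: r₁₂ = 0.924 m, r₁₃ = 0.378 m, r₂₃ = 0.943 m.
U = (-0.0628) + (-0.0647) + (0.0725) = -0.0550 J.

-0.0550 J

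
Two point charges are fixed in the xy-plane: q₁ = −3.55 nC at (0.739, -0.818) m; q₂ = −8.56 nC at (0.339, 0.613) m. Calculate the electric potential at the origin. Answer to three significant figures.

Electric potential is a scalar, so the contributions from each charge add algebraically: V = Σ kqᵢ/rᵢ.
Distances from the field point to each charge: r₁ = 1.10 m, r₂ = 0.700 m.
V = k[(-3.55×10⁻⁹)/(1.10) + (-8.56×10⁻⁹)/(0.700)] = -139 V.

-139 V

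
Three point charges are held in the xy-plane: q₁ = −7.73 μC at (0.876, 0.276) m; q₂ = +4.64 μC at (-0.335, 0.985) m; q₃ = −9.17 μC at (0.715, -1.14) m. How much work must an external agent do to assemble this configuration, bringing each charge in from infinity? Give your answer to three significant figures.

0.0560 J

The assembly work is the sum of pairwise potential energies, U = Σ_{i<j} kqᵢqⱼ/rᵢⱼ.
Pair separations: r₁₂ = 1.40 m, r₁₃ = 1.43 m, r₂₃ = 2.37 m.
U = (-0.230) + (0.447) + (-0.161) = 0.0560 J.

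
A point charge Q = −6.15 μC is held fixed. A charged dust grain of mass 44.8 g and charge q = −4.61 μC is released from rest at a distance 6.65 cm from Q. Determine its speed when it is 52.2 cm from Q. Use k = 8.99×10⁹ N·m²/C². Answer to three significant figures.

Only the electrostatic force acts, so mechanical energy is conserved: ½mv² = U₁ − U₂ = kQq(1/r₁ − 1/r₂).
U₁ − U₂ = (8.99×10⁹ N·m²/C²)(-6.15×10⁻⁶ C)(-4.61×10⁻⁶ C)(1/0.0665 − 1/0.522) = 3.34 J.
v = √(2·3.34/0.0448) = 12.2 m/s.

12.2 m/s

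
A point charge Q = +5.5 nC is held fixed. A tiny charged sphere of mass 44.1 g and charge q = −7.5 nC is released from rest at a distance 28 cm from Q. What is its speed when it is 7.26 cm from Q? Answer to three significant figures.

0.0131 m/s

Only the electrostatic force acts, so mechanical energy is conserved: ½mv² = U₁ − U₂ = kQq(1/r₁ − 1/r₂).
U₁ − U₂ = (8.99×10⁹ N·m²/C²)(5.50×10⁻⁹ C)(-7.50×10⁻⁹ C)(1/0.280 − 1/0.0726) = 3.78×10⁻⁶ J.
v = √(2·3.78×10⁻⁶/0.0441) = 0.0131 m/s.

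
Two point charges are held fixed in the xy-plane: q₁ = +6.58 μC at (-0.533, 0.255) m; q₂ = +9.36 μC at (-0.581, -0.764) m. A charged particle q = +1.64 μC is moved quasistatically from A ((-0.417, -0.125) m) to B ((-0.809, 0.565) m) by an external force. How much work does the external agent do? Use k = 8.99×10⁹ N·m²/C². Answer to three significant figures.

-0.117 J

For quasistatic motion the external work equals the change in potential energy: W_ext = qΔV = q(V_B − V_A).
At A: distances to the source charges are 0.397 m, 0.660 m; V_A = Σ kqᵢ/rᵢ = 2.76×10⁵ V.
At B: distances to the source charges are 0.415 m, 1.35 m; V_B = Σ kqᵢ/rᵢ = 2.05×10⁵ V.
ΔV = V_B − V_A = -7.15×10⁴ V.
W_ext = qΔV = (1.64×10⁻⁶ C)(-7.15×10⁴ V) = -0.117 J.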